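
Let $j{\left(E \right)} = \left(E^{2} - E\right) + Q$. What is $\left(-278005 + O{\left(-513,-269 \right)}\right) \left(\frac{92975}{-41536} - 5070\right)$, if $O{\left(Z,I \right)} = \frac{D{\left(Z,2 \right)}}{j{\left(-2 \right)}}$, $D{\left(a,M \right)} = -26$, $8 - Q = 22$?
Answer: $\frac{234278185203465}{166144} \approx 1.4101 \cdot 10^{9}$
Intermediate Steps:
$Q = -14$ ($Q = 8 - 22 = -14$)
$j{\left(E \right)} = -14 + E^{2} - E$ ($j{\left(E \right)} = \left(E^{2} - E\right) - 14 = -14 + E^{2} - E$)
$O{\left(Z,I \right)} = \frac{13}{4}$ ($O{\left(Z,I \right)} = - \frac{26}{-14 + \left(-2\right)^{2} - -2} = - \frac{26}{-14 + 4 + 2} = - \frac{26}{-8} = \left(-26\right) \left(- \frac{1}{8}\right) = \frac{13}{4}$)
$\left(-278005 + O{\left(-513,-269 \right)}\right) \left(\frac{92975}{-41536} - 5070\right) = \left(-278005 + \frac{13}{4}\right) \left(\frac{92975}{-41536} - 5070\right) = - \frac{1112007 \left(92975 \left(- \frac{1}{41536}\right) - 5070\right)}{4} = - \frac{1112007 \left(- \frac{92975}{41536} - 5070\right)}{4} = \left(- \frac{1112007}{4}\right) \left(- \frac{210680495}{41536}\right) = \frac{234278185203465}{166144}$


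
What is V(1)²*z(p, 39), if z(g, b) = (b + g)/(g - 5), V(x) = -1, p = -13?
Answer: -13/9 ≈ -1.4444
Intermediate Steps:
z(g, b) = (b + g)/(-5 + g)
V(1)²*z(p, 39) = (-1)²*((39 - 13)/(-5 - 13)) = 1*(26/(-18)) = 1*(-1/18*26) = 1*(-13/9) = -13/9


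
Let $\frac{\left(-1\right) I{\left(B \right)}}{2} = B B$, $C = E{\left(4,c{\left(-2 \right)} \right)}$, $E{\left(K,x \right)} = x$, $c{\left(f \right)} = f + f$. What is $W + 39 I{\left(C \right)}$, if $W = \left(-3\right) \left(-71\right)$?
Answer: $-1035$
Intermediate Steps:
$c{\left(f \right)} = 2 f$
$W = 213$
$C = -4$ ($C = 2 \left(-2\right) = -4$)
$I{\left(B \right)} = - 2 B^{2}$ ($I{\left(B \right)} = - 2 B B = - 2 B^{2}$)
$W + 39 I{\left(C \right)} = 213 + 39 \left(- 2 \left(-4\right)^{2}\right) = 213 + 39 \left(\left(-2\right) 16\right) = 213 + 39 \left(-32\right) = 213 - 1248 = -1035$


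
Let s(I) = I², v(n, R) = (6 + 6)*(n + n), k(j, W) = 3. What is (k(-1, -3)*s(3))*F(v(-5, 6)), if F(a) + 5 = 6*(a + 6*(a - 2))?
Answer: -138159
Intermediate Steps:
v(n, R) = 24*n (v(n, R) = 12*(2*n) = 24*n)
F(a) = -77 + 42*a (F(a) = -5 + 6*(a + 6*(a - 2)) = -5 + 6*(a + 6*(-2 + a)) = -5 + 6*(a + (-12 + 6*a)) = -5 + 6*(-12 + 7*a) = -5 + (-72 + 42*a) = -77 + 42*a)
(k(-1, -3)*s(3))*F(v(-5, 6)) = (3*3²)*(-77 + 42*(24*(-5))) = (3*9)*(-77 + 42*(-120)) = 27*(-77 - 5040) = 27*(-5117) = -138159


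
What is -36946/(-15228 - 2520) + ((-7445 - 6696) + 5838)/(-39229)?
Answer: 27529591/12004074 ≈ 2.2934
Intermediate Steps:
-36946/(-15228 - 2520) + ((-7445 - 6696) + 5838)/(-39229) = -36946/(-17748) + (-14141 + 5838)*(-1/39229) = -36946*(-1/17748) - 8303*(-1/39229) = 637/306 + 8303/39229 = 27529591/12004074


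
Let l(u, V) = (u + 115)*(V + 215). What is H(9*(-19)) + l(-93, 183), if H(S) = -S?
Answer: 8927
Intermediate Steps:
l(u, V) = (115 + u)*(215 + V)
H(9*(-19)) + l(-93, 183) = -9*(-19) + (24725 + 115*183 + 215*(-93) + 183*(-93)) = -1*(-171) + (24725 + 21045 - 19995 - 17019) = 171 + 8756 = 8927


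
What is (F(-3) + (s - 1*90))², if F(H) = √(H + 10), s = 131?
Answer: (41 + √7)² ≈ 1905.0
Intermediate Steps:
F(H) = √(10 + H)
(F(-3) + (s - 1*90))² = (√(10 - 3) + (131 - 1*90))² = (√7 + (131 - 90))² = (√7 + 41)² = (41 + √7)²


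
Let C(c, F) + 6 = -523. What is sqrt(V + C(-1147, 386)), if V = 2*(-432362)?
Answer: I*sqrt(865253) ≈ 930.19*I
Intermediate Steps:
C(c, F) = -529 (C(c, F) = -6 - 523 = -529)
V = -864724
sqrt(V + C(-1147, 386)) = sqrt(-864724 - 529) = sqrt(-865253) = I*sqrt(865253)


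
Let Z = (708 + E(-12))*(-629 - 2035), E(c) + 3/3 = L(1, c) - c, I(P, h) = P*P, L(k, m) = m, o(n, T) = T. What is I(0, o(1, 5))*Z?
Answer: 0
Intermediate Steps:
I(P, h) = P²
E(c) = -1 (E(c) = -1 + (c - c) = -1 + 0 = -1)
Z = -1883448 (Z = (708 - 1)*(-629 - 2035) = 707*(-2664) = -1883448)
I(0, o(1, 5))*Z = 0²*(-1883448) = 0*(-1883448) = 0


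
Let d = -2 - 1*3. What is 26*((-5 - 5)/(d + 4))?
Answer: 260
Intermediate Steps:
d = -5 (d = -2 - 3 = -5)
26*((-5 - 5)/(d + 4)) = 26*((-5 - 5)/(-5 + 4)) = 26*(-10/(-1)) = 26*(-10*(-1)) = 26*10 = 260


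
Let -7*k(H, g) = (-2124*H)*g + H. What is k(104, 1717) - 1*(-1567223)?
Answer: 390248889/7 ≈ 5.5750e+7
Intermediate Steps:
k(H, g) = -H/7 + 2124*H*g/7 (k(H, g) = -((-2124*H)*g + H)/7 = -(-2124*H*g + H)/7 = -(H - 2124*H*g)/7 = -H/7 + 2124*H*g/7)
k(104, 1717) - 1*(-1567223) = (⅐)*104*(-1 + 2124*1717) - 1*(-1567223) = (⅐)*104*(-1 + 3646908) + 1567223 = (⅐)*104*3646907 + 1567223 = 379278328/7 + 1567223 = 390248889/7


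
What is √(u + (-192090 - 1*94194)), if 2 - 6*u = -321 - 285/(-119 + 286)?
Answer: I*√71843986671/501 ≈ 535.0*I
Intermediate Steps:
u = 27113/501 (u = ⅓ - (-321 - 285/(-119 + 286))/6 = ⅓ - (-321 - 285/167)/6 = ⅓ - ⅙*(-53892/167) = ⅓ + 8982/167 = 27113/501 ≈ 54.118)
√(u + (-192090 - 1*94194)) = √(27113/501 + (-192090 - 1*94194)) = √(27113/501 + (-192090 - 94194)) = √(27113/501 - 286284) = √(-143401171/501) = I*√71843986671/501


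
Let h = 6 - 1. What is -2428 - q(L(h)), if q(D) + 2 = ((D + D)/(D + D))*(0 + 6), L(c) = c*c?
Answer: -2432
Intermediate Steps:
h = 5
L(c) = c²
q(D) = 4 (q(D) = -2 + ((D + D)/(D + D))*(0 + 6) = -2 + ((2*D)/((2*D)))*6 = -2 + ((2*D)*(1/(2*D)))*6 = -2 + 1*6 = -2 + 6 = 4)
-2428 - q(L(h)) = -2428 - 1*4 = -2428 - 4 = -2432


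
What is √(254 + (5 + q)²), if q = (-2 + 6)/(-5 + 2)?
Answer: √2407/3 ≈ 16.354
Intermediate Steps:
q = -4/3 (q = 4/(-3) = -⅓*4 = -4/3 ≈ -1.3333)
√(254 + (5 + q)²) = √(254 + (5 - 4/3)²) = √(254 + (11/3)²) = √(254 + 121/9) = √(2407/9) = √2407/3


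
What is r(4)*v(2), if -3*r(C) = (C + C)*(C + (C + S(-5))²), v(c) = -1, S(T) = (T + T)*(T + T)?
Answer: 86560/3 ≈ 28853.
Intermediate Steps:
S(T) = 4*T² (S(T) = (2*T)*(2*T) = 4*T²)
r(C) = -2*C*(C + (100 + C)²)/3 (r(C) = -(C + C)*(C + (C + 4*(-5)²)²)/3 = -2*C*(C + (C + 4*25)²)/3 = -2*C*(C + (C + 100)²)/3 = -2*C*(C + (100 + C)²)/3)
r(4)*v(2) = -⅔*4*(4 + (100 + 4)²)*(-1) = -⅔*4*(4 + 104²)*(-1) = -⅔*4*(4 + 10816)*(-1) = -⅔*4*10820*(-1) = -86560/3*(-1) = 86560/3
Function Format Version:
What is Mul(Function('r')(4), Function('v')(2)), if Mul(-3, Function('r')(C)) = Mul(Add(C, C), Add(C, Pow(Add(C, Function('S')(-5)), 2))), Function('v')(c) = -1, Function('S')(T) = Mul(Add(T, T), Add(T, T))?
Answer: Rational(86560, 3) ≈ 28853.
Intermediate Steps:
Function('S')(T) = Mul(4, Pow(T, 2)) (Function('S')(T) = Mul(Mul(2, T), Mul(2, T)) = Mul(4, Pow(T, 2)))
Function('r')(C) = Mul(Rational(-2, 3), C, Add(C, Pow(Add(100, C), 2))) (Function('r')(C) = Mul(Rational(-1, 3), Mul(Add(C, C), Add(C, Pow(Add(C, Mul(4, Pow(-5, 2))), 2)))) = Mul(Rational(-1, 3), Mul(Mul(2, C), Add(C, Pow(Add(C, Mul(4, 25)), 2)))) = Mul(Rational(-1, 3), Mul(Mul(2, C), Add(C, Pow(Add(C, 100), 2)))) = Mul(Rational(-1, 3), Mul(Mul(2, C), Add(C, Pow(Add(100, C), 2)))) = Mul(Rational(-1, 3), Mul(2, C, Add(C, Pow(Add(100, C), 2)))) = Mul(Rational(-2, 3), C, Add(C, Pow(Add(100, C), 2))))
Mul(Function('r')(4), Function('v')(2)) = Mul(Mul(Rational(-2, 3), 4, Add(4, Pow(Add(100, 4), 2))), -1) = Mul(Mul(Rational(-2, 3), 4, Add(4, Pow(104, 2))), -1) = Mul(Mul(Rational(-2, 3), 4, Add(4, 10816)), -1) = Mul(Mul(Rational(-2, 3), 4, 10820), -1) = Mul(Rational(-86560, 3), -1) = Rational(86560, 3)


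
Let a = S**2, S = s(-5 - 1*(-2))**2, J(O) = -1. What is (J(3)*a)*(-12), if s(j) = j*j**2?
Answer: 6377292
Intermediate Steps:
s(j) = j**3
S = 729 (S = ((-5 - 1*(-2))**3)**2 = ((-5 + 2)**3)**2 = ((-3)**3)**2 = (-27)**2 = 729)
a = 531441 (a = 729**2 = 531441)
(J(3)*a)*(-12) = -1*531441*(-12) = -531441*(-12) = 6377292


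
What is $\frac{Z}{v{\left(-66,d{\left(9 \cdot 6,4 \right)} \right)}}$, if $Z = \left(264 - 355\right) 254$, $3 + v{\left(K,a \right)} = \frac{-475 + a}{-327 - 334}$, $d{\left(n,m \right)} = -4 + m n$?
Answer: $\frac{7639177}{860} \approx 8882.8$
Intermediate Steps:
$v{\left(K,a \right)} = - \frac{1508}{661} - \frac{a}{661}$ ($v{\left(K,a \right)} = -3 + \frac{-475 + a}{-327 - 334} = -3 + \frac{-475 + a}{-661} = -3 + \left(-475 + a\right) \left(- \frac{1}{661}\right) = -3 - \left(- \frac{475}{661} + \frac{a}{661}\right) = - \frac{1508}{661} - \frac{a}{661}$)
$Z = -23114$ ($Z = \left(-91\right) 254 = -23114$)
$\frac{Z}{v{\left(-66,d{\left(9 \cdot 6,4 \right)} \right)}} = - \frac{23114}{- \frac{1508}{661} - \frac{-4 + 4 \cdot 9 \cdot 6}{661}} = - \frac{23114}{- \frac{1508}{661} - \frac{-4 + 4 \cdot 54}{661}} = - \frac{23114}{- \frac{1508}{661} - \frac{-4 + 216}{661}} = - \frac{23114}{- \frac{1508}{661} - \frac{212}{661}} = - \frac{23114}{- \frac{1720}{661}} = \left(-23114\right) \left(- \frac{661}{1720}\right) = \frac{7639177}{860}$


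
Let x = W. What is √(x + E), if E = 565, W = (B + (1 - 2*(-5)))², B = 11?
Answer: √1049 ≈ 32.388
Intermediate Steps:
W = 484 (W = (11 + (1 - 2*(-5)))² = (11 + (1 + 10))² = (11 + 11)² = 22² = 484)
x = 484
√(x + E) = √(484 + 565) = √1049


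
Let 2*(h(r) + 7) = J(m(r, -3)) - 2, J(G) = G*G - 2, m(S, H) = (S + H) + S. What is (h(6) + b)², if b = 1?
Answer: 4225/4 ≈ 1056.3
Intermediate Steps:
m(S, H) = H + 2*S (m(S, H) = (H + S) + S = H + 2*S)
J(G) = -2 + G² (J(G) = G² - 2 = -2 + G²)
h(r) = -9 + (-3 + 2*r)²/2 (h(r) = -7 + ((-2 + (-3 + 2*r)²) - 2)/2 = -7 + (-4 + (-3 + 2*r)²)/2 = -7 + (-2 + (-3 + 2*r)²/2) = -9 + (-3 + 2*r)²/2)
(h(6) + b)² = ((-9 + (-3 + 2*6)²/2) + 1)² = ((-9 + (-3 + 12)²/2) + 1)² = ((-9 + (½)*9²) + 1)² = ((-9 + (½)*81) + 1)² = ((-9 + 81/2) + 1)² = (63/2 + 1)² = (65/2)² = 4225/4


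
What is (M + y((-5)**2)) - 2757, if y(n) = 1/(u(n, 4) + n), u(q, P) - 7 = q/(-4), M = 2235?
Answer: -53762/103 ≈ -521.96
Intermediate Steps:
u(q, P) = 7 - q/4 (u(q, P) = 7 + q/(-4) = 7 + q*(-1/4) = 7 - q/4)
y(n) = 1/(7 + 3*n/4) (y(n) = 1/((7 - n/4) + n) = 1/(7 + 3*n/4))
(M + y((-5)**2)) - 2757 = (2235 + 4/(28 + 3*(-5)**2)) - 2757 = (2235 + 4/(28 + 3*25)) - 2757 = (2235 + 4/(28 + 75)) - 2757 = (2235 + 4/103) - 2757 = 230209/103 - 2757 = -53762/103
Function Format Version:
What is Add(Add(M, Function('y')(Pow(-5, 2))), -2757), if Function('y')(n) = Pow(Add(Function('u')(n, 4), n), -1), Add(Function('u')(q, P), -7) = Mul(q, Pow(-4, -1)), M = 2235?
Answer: Rational(-53762, 103) ≈ -521.96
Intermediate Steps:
Function('u')(q, P) = Add(7, Mul(Rational(-1, 4), q)) (Function('u')(q, P) = Add(7, Mul(q, Pow(-4, -1))) = Add(7, Mul(q, Rational(-1, 4))) = Add(7, Mul(Rational(-1, 4), q)))
Function('y')(n) = Pow(Add(7, Mul(Rational(3, 4), n)), -1) (Function('y')(n) = Pow(Add(Add(7, Mul(Rational(-1, 4), n)), n), -1) = Pow(Add(7, Mul(Rational(3, 4), n)), -1))
Add(Add(M, Function('y')(Pow(-5, 2))), -2757) = Add(Add(2235, Mul(4, Pow(Add(28, Mul(3, Pow(-5, 2))), -1))), -2757) = Add(Add(2235, Mul(4, Pow(Add(28, Mul(3, 25)), -1))), -2757) = Add(Add(2235, Mul(4, Pow(Add(28, 75), -1))), -2757) = Add(Add(2235, Mul(4, Pow(103, -1))), -2757) = Add(Add(2235, Mul(4, Rational(1, 103))), -2757) = Add(Add(2235, Rational(4, 103)), -2757) = Add(Rational(230209, 103), -2757) = Rational(-53762, 103)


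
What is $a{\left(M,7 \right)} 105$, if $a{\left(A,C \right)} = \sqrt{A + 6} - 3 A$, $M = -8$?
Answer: $2520 + 105 i \sqrt{2} \approx 2520.0 + 148.49 i$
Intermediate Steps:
$a{\left(A,C \right)} = \sqrt{6 + A} - 3 A$
$a{\left(M,7 \right)} 105 = \left(\sqrt{6 - 8} - -24\right) 105 = \left(\sqrt{-2} + 24\right) 105 = \left(i \sqrt{2} + 24\right) 105 = \left(24 + i \sqrt{2}\right) 105 = 2520 + 105 i \sqrt{2}$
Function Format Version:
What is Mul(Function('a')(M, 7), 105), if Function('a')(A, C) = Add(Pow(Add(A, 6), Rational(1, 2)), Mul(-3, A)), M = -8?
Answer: Add(2520, Mul(105, I, Pow(2, Rational(1, 2)))) ≈ Add(2520.0, Mul(148.49, I))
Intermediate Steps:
Function('a')(A, C) = Add(Pow(Add(6, A), Rational(1, 2)), Mul(-3, A))
Mul(Function('a')(M, 7), 105) = Mul(Add(Pow(Add(6, -8), Rational(1, 2)), Mul(-3, -8)), 105) = Mul(Add(Pow(-2, Rational(1, 2)), 24), 105) = Mul(Add(Mul(I, Pow(2, Rational(1, 2))), 24), 105) = Mul(Add(24, Mul(I, Pow(2, Rational(1, 2)))), 105) = Add(2520, Mul(105, I, Pow(2, Rational(1, 2))))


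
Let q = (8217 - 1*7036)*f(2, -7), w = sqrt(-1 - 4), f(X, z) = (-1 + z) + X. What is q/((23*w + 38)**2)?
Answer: 7086*I/(1201*I + 1748*sqrt(5)) ≈ 0.50899 + 1.6565*I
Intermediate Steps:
f(X, z) = -1 + X + z
w = I*sqrt(5) (w = sqrt(-5) = I*sqrt(5) ≈ 2.2361*I)
q = -7086 (q = (8217 - 1*7036)*(-1 + 2 - 7) = (8217 - 7036)*(-6) = 1181*(-6) = -7086)
q/((23*w + 38)**2) = -7086/(23*(I*sqrt(5)) + 38)**2 = -7086/(23*I*sqrt(5) + 38)**2 = -7086/(38 + 23*I*sqrt(5))**2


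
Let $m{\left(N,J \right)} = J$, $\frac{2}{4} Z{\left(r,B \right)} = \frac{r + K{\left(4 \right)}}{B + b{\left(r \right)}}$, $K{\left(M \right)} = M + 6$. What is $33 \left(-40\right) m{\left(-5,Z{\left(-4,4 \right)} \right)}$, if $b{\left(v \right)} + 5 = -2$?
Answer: $5280$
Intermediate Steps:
$K{\left(M \right)} = 6 + M$
$b{\left(v \right)} = -7$ ($b{\left(v \right)} = -5 - 2 = -7$)
$Z{\left(r,B \right)} = \frac{2 \left(10 + r\right)}{-7 + B}$ ($Z{\left(r,B \right)} = 2 \frac{r + \left(6 + 4\right)}{B - 7} = 2 \frac{r + 10}{-7 + B} = 2 \frac{10 + r}{-7 + B} = \frac{2 \left(10 + r\right)}{-7 + B}$)
$33 \left(-40\right) m{\left(-5,Z{\left(-4,4 \right)} \right)} = 33 \left(-40\right) \frac{2 \left(10 - 4\right)}{-7 + 4} = - 1320 \cdot 2 \frac{1}{-3} \cdot 6 = - 1320 \cdot 2 \left(- \frac{1}{3}\right) 6 = \left(-1320\right) \left(-4\right) = 5280$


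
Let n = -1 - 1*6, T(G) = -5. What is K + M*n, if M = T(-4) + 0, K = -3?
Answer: 32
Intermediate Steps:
M = -5 (M = -5 + 0 = -5)
n = -7 (n = -1 - 6 = -7)
K + M*n = -3 - 5*(-7) = -3 + 35 = 32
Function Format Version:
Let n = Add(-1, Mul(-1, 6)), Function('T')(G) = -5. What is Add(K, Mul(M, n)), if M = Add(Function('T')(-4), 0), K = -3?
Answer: 32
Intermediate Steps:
M = -5 (M = Add(-5, 0) = -5)
n = -7 (n = Add(-1, -6) = -7)
Add(K, Mul(M, n)) = Add(-3, Mul(-5, -7)) = Add(-3, 35) = 32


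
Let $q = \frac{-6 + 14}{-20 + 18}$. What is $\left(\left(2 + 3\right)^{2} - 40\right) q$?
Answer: $60$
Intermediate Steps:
$q = -4$ ($q = \frac{8}{-2} = 8 \left(- \frac{1}{2}\right) = -4$)
$\left(\left(2 + 3\right)^{2} - 40\right) q = \left(\left(2 + 3\right)^{2} - 40\right) \left(-4\right) = \left(5^{2} - 40\right) \left(-4\right) = \left(25 - 40\right) \left(-4\right) = \left(-15\right) \left(-4\right) = 60$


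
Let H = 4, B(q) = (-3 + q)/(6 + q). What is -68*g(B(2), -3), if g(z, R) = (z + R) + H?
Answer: -119/2 ≈ -59.500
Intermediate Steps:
B(q) = (-3 + q)/(6 + q)
g(z, R) = 4 + R + z (g(z, R) = (z + R) + 4 = (R + z) + 4 = 4 + R + z)
-68*g(B(2), -3) = -68*(4 - 3 + (-3 + 2)/(6 + 2)) = -68*(4 - 3 - 1/8) = -68*(4 - 3 + (⅛)*(-1)) = -68*(4 - 3 - ⅛) = -68*7/8 = -119/2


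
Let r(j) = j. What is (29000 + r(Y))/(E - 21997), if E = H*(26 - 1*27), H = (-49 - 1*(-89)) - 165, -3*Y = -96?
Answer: -3629/2734 ≈ -1.3274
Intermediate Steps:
Y = 32 (Y = -1/3*(-96) = 32)
H = -125 (H = (-49 + 89) - 165 = 40 - 165 = -125)
E = 125 (E = -125*(26 - 1*27) = -125*(26 - 27) = -125*(-1) = 125)
(29000 + r(Y))/(E - 21997) = (29000 + 32)/(125 - 21997) = 29032/(-21872) = 29032*(-1/21872) = -3629/2734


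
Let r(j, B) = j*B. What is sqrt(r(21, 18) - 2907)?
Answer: 3*I*sqrt(281) ≈ 50.289*I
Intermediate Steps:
r(j, B) = B*j
sqrt(r(21, 18) - 2907) = sqrt(18*21 - 2907) = sqrt(378 - 2907) = sqrt(-2529) = 3*I*sqrt(281)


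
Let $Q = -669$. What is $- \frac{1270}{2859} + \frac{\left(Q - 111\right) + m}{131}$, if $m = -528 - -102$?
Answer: $- \frac{3614324}{374529} \approx -9.6503$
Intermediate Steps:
$m = -426$ ($m = -528 + 102 = -426$)
$- \frac{1270}{2859} + \frac{\left(Q - 111\right) + m}{131} = - \frac{1270}{2859} + \frac{\left(-669 - 111\right) - 426}{131} = \left(-1270\right) \frac{1}{2859} + \left(-780 - 426\right) \frac{1}{131} = - \frac{1270}{2859} - \frac{1206}{131} = - \frac{3614324}{374529}$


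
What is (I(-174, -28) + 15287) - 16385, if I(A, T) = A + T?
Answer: -1300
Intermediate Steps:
(I(-174, -28) + 15287) - 16385 = ((-174 - 28) + 15287) - 16385 = (-202 + 15287) - 16385 = 15085 - 16385 = -1300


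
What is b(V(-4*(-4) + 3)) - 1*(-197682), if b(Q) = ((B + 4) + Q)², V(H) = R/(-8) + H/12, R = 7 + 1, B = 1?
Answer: 28470697/144 ≈ 1.9771e+5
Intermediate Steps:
R = 8
V(H) = -1 + H/12 (V(H) = 8/(-8) + H/12 = 8*(-⅛) + H*(1/12) = -1 + H/12)
b(Q) = (5 + Q)² (b(Q) = ((1 + 4) + Q)² = (5 + Q)²)
b(V(-4*(-4) + 3)) - 1*(-197682) = (5 + (-1 + (-4*(-4) + 3)/12))² - 1*(-197682) = (5 + (-1 + (16 + 3)/12))² + 197682 = (5 + (-1 + (1/12)*19))² + 197682 = (5 + (-1 + 19/12))² + 197682 = (5 + 7/12)² + 197682 = (67/12)² + 197682 = 4489/144 + 197682 = 28470697/144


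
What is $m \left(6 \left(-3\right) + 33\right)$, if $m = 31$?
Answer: $465$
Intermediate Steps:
$m \left(6 \left(-3\right) + 33\right) = 31 \left(6 \left(-3\right) + 33\right) = 31 \left(-18 + 33\right) = 31 \cdot 15 = 465$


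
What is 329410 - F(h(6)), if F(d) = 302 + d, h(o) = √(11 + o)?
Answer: 329108 - √17 ≈ 3.2910e+5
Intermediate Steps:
329410 - F(h(6)) = 329410 - (302 + √(11 + 6)) = 329410 - (302 + √17) = 329410 + (-302 - √17) = 329108 - √17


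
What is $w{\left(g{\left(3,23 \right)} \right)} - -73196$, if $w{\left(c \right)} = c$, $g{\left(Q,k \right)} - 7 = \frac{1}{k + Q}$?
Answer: $\frac{1903279}{26} \approx 73203.0$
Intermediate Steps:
$g{\left(Q,k \right)} = 7 + \frac{1}{Q + k}$ ($g{\left(Q,k \right)} = 7 + \frac{1}{k + Q} = 7 + \frac{1}{Q + k}$)
$w{\left(g{\left(3,23 \right)} \right)} - -73196 = \frac{1 + 7 \cdot 3 + 7 \cdot 23}{3 + 23} - -73196 = \frac{1 + 21 + 161}{26} + 73196 = \frac{1}{26} \cdot 183 + 73196 = \frac{183}{26} + 73196 = \frac{1903279}{26}$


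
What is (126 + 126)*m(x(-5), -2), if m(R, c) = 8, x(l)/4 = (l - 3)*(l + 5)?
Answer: 2016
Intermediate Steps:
x(l) = 4*(-3 + l)*(5 + l) (x(l) = 4*((l - 3)*(l + 5)) = 4*((-3 + l)*(5 + l)) = 4*(-3 + l)*(5 + l))
(126 + 126)*m(x(-5), -2) = (126 + 126)*8 = 252*8 = 2016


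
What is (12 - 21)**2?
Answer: 81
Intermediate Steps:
(12 - 21)**2 = (-9)**2 = 81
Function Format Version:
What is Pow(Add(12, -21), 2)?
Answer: 81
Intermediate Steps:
Pow(Add(12, -21), 2) = Pow(-9, 2) = 81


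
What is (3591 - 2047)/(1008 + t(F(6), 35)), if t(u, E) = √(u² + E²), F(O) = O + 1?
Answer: 111168/72485 - 772*√26/72485 ≈ 1.4794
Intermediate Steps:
F(O) = 1 + O
t(u, E) = √(E² + u²)
(3591 - 2047)/(1008 + t(F(6), 35)) = (3591 - 2047)/(1008 + √(35² + (1 + 6)²)) = 1544/(1008 + √(1225 + 7²)) = 1544/(1008 + √(1225 + 49)) = 1544/(1008 + √1274) = 1544/(1008 + 7*√26)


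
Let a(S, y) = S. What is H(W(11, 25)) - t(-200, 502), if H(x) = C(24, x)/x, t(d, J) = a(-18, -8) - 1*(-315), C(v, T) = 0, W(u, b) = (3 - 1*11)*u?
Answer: -297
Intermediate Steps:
W(u, b) = -8*u (W(u, b) = (3 - 11)*u = -8*u)
t(d, J) = 297 (t(d, J) = -18 - 1*(-315) = -18 + 315 = 297)
H(x) = 0 (H(x) = 0/x = 0)
H(W(11, 25)) - t(-200, 502) = 0 - 1*297 = 0 - 297 = -297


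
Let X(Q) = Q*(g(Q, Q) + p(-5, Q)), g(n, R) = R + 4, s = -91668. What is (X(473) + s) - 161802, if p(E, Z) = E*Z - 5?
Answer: -1148859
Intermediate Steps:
p(E, Z) = -5 + E*Z
g(n, R) = 4 + R
X(Q) = Q*(-1 - 4*Q) (X(Q) = Q*((4 + Q) + (-5 - 5*Q)) = Q*(-1 - 4*Q))
(X(473) + s) - 161802 = (473*(-1 - 4*473) - 91668) - 161802 = (473*(-1 - 1892) - 91668) - 161802 = (473*(-1893) - 91668) - 161802 = (-895389 - 91668) - 161802 = -987057 - 161802 = -1148859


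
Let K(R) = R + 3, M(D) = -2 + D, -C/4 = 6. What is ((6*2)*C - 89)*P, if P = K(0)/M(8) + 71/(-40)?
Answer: 19227/40 ≈ 480.67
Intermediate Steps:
C = -24 (C = -4*6 = -24)
K(R) = 3 + R
P = -51/40 (P = (3 + 0)/(-2 + 8) + 71/(-40) = 3/6 + 71*(-1/40) = 3*(1/6) - 71/40 = 1/2 - 71/40 = -51/40 ≈ -1.2750)
((6*2)*C - 89)*P = ((6*2)*(-24) - 89)*(-51/40) = (12*(-24) - 89)*(-51/40) = (-288 - 89)*(-51/40) = -377*(-51/40) = 19227/40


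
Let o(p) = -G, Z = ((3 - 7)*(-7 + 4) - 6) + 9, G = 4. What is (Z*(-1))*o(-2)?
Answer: 60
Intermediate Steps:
Z = 15 (Z = (-4*(-3) - 6) + 9 = (12 - 6) + 9 = 6 + 9 = 15)
o(p) = -4 (o(p) = -1*4 = -4)
(Z*(-1))*o(-2) = (15*(-1))*(-4) = -15*(-4) = 60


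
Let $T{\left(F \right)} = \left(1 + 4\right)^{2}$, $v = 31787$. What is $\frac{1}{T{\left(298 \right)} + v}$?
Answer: $\frac{1}{31812} \approx 3.1435 \cdot 10^{-5}$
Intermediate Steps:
$T{\left(F \right)} = 25$ ($T{\left(F \right)} = 5^{2} = 25$)
$\frac{1}{T{\left(298 \right)} + v} = \frac{1}{25 + 31787} = \frac{1}{31812}$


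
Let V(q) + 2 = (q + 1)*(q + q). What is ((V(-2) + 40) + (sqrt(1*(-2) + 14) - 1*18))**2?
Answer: 588 + 96*sqrt(3) ≈ 754.28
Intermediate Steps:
V(q) = -2 + 2*q*(1 + q) (V(q) = -2 + (q + 1)*(q + q) = -2 + (1 + q)*(2*q) = -2 + 2*q*(1 + q))
((V(-2) + 40) + (sqrt(1*(-2) + 14) - 1*18))**2 = (((-2 + 2*(-2) + 2*(-2)**2) + 40) + (sqrt(1*(-2) + 14) - 1*18))**2 = (((-2 - 4 + 2*4) + 40) + (sqrt(-2 + 14) - 18))**2 = (((-2 - 4 + 8) + 40) + (sqrt(12) - 18))**2 = ((2 + 40) + (2*sqrt(3) - 18))**2 = (42 + (-18 + 2*sqrt(3)))**2 = (24 + 2*sqrt(3))**2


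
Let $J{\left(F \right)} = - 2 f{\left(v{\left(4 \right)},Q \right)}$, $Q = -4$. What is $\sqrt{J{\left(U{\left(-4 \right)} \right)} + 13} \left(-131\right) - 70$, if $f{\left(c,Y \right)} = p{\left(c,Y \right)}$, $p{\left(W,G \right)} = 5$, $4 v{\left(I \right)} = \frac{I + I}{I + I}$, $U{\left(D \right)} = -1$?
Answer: $-70 - 131 \sqrt{3} \approx -296.9$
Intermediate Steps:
$v{\left(I \right)} = \frac{1}{4}$ ($v{\left(I \right)} = \frac{\left(I + I\right) \frac{1}{I + I}}{4} = \frac{2 I \frac{1}{2 I}}{4} = \frac{1}{4} \cdot 1 = \frac{1}{4}$)
$f{\left(c,Y \right)} = 5$
$J{\left(F \right)} = -10$ ($J{\left(F \right)} = \left(-2\right) 5 = -10$)
$\sqrt{J{\left(U{\left(-4 \right)} \right)} + 13} \left(-131\right) - 70 = \sqrt{-10 + 13} \left(-131\right) - 70 = \sqrt{3} \left(-131\right) - 70 = - 131 \sqrt{3} - 70 = -70 - 131 \sqrt{3}$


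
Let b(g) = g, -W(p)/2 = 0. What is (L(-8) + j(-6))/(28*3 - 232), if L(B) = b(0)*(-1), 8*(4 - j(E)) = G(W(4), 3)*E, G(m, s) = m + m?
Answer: -1/37 ≈ -0.027027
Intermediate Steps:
W(p) = 0 (W(p) = -2*0 = 0)
G(m, s) = 2*m
j(E) = 4 (j(E) = 4 - 2*0*E/8 = 4 - 0*E = 4 - ⅛*0 = 4 + 0 = 4)
L(B) = 0 (L(B) = 0*(-1) = 0)
(L(-8) + j(-6))/(28*3 - 232) = (0 + 4)/(28*3 - 232) = 4/(84 - 232) = 4/(-148) = 4*(-1/148) = -1/37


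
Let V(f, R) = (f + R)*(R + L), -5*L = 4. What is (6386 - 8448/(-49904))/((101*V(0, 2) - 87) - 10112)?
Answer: -99592310/155273177 ≈ -0.64140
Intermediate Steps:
L = -4/5 (L = -1/5*4 = -4/5 ≈ -0.80000)
V(f, R) = (-4/5 + R)*(R + f) (V(f, R) = (f + R)*(R - 4/5) = (R + f)*(-4/5 + R) = (-4/5 + R)*(R + f))
(6386 - 8448/(-49904))/((101*V(0, 2) - 87) - 10112) = (6386 - 8448/(-49904))/((101*(2**2 - 4/5*2 - 4/5*0 + 2*0) - 87) - 10112) = (6386 - 8448*(-1/49904))/((101*(4 - 8/5 + 0 + 0) - 87) - 10112) = (6386 + 528/3119)/((101*(12/5) - 87) - 10112) = 19918462/(3119*((1212/5 - 87) - 10112)) = 19918462/(3119*(777/5 - 10112)) = 19918462/(3119*(-49783/5)) = (19918462/3119)*(-5/49783) = -99592310/155273177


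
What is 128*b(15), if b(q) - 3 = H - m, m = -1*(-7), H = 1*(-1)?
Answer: -640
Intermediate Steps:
H = -1
m = 7
b(q) = -5 (b(q) = 3 + (-1 - 1*7) = 3 + (-1 - 7) = 3 - 8 = -5)
128*b(15) = 128*(-5) = -640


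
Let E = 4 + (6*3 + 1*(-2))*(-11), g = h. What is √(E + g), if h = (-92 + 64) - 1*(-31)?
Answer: 13*I ≈ 13.0*I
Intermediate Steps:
h = 3 (h = -28 + 31 = 3)
g = 3
E = -172 (E = 4 + (18 - 2)*(-11) = 4 + 16*(-11) = 4 - 176 = -172)
√(E + g) = √(-172 + 3) = √(-169) = 13*I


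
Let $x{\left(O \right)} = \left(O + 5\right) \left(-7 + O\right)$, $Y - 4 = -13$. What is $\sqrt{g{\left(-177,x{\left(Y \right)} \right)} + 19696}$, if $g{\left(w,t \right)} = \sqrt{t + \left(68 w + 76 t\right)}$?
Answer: $\sqrt{19696 + 2 i \sqrt{1777}} \approx 140.34 + 0.3004 i$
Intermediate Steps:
$Y = -9$ ($Y = 4 - 13 = -9$)
$x{\left(O \right)} = \left(-7 + O\right) \left(5 + O\right)$ ($x{\left(O \right)} = \left(5 + O\right) \left(-7 + O\right) = \left(-7 + O\right) \left(5 + O\right)$)
$g{\left(w,t \right)} = \sqrt{68 w + 77 t}$
$\sqrt{g{\left(-177,x{\left(Y \right)} \right)} + 19696} = \sqrt{\sqrt{68 \left(-177\right) + 77 \left(-35 + \left(-9\right)^{2} - -18\right)} + 19696} = \sqrt{\sqrt{-12036 + 77 \left(-35 + 81 + 18\right)} + 19696} = \sqrt{\sqrt{-12036 + 77 \cdot 64} + 19696} = \sqrt{\sqrt{-12036 + 4928} + 19696} = \sqrt{\sqrt{-7108} + 19696} = \sqrt{2 i \sqrt{1777} + 19696} = \sqrt{19696 + 2 i \sqrt{1777}}$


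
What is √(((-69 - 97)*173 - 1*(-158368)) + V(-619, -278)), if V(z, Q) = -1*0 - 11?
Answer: √129639 ≈ 360.05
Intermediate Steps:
V(z, Q) = -11 (V(z, Q) = 0 - 11 = -11)
√(((-69 - 97)*173 - 1*(-158368)) + V(-619, -278)) = √(((-69 - 97)*173 - 1*(-158368)) - 11) = √((-166*173 + 158368) - 11) = √((-28718 + 158368) - 11) = √(129650 - 11) = √129639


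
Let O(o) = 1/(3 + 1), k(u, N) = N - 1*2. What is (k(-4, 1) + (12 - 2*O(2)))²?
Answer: 441/4 ≈ 110.25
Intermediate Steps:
k(u, N) = -2 + N (k(u, N) = N - 2 = -2 + N)
O(o) = ¼ (O(o) = 1/4 = ¼)
(k(-4, 1) + (12 - 2*O(2)))² = ((-2 + 1) + (12 - 2*¼))² = (-1 + (12 - ½))² = (-1 + 23/2)² = (21/2)² = 441/4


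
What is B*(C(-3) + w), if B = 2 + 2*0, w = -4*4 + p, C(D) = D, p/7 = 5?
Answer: 32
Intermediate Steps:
p = 35 (p = 7*5 = 35)
w = 19 (w = -4*4 + 35 = -16 + 35 = 19)
B = 2 (B = 2 + 0 = 2)
B*(C(-3) + w) = 2*(-3 + 19) = 2*16 = 32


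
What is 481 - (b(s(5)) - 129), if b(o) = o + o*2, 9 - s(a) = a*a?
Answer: 658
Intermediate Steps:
s(a) = 9 - a² (s(a) = 9 - a*a = 9 - a²)
b(o) = 3*o (b(o) = o + 2*o = 3*o)
481 - (b(s(5)) - 129) = 481 - (3*(9 - 1*5²) - 129) = 481 - (3*(9 - 1*25) - 129) = 481 - (3*(9 - 25) - 129) = 481 - (3*(-16) - 129) = 481 - (-48 - 129) = 481 - 1*(-177) = 481 + 177 = 658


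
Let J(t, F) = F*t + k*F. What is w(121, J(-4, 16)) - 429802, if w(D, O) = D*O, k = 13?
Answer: -412378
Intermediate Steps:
J(t, F) = 13*F + F*t (J(t, F) = F*t + 13*F = 13*F + F*t)
w(121, J(-4, 16)) - 429802 = 121*(16*(13 - 4)) - 429802 = 121*(16*9) - 429802 = 121*144 - 429802 = 17424 - 429802 = -412378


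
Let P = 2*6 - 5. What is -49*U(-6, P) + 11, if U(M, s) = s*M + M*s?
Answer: 4127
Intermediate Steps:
P = 7 (P = 12 - 5 = 7)
U(M, s) = 2*M*s (U(M, s) = M*s + M*s = 2*M*s)
-49*U(-6, P) + 11 = -98*(-6)*7 + 11 = -49*(-84) + 11 = 4116 + 11 = 4127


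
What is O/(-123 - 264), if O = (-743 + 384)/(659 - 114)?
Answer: 359/210915 ≈ 0.0017021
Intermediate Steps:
O = -359/545 ≈ -0.65872
O/(-123 - 264) = -359/(545*(-123 - 264)) = -359/545/(-387) = -359/545*(-1/387) = 359/210915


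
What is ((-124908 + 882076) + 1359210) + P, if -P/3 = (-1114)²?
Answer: -1606610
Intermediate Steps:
P = -3722988 (P = -3*(-1114)² = -3*1240996 = -3722988)
((-124908 + 882076) + 1359210) + P = ((-124908 + 882076) + 1359210) - 3722988 = (757168 + 1359210) - 3722988 = 2116378 - 3722988 = -1606610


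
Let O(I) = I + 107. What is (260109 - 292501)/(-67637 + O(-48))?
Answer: 16196/33789 ≈ 0.47933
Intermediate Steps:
O(I) = 107 + I
(260109 - 292501)/(-67637 + O(-48)) = (260109 - 292501)/(-67637 + (107 - 48)) = -32392/(-67637 + 59) = -32392/(-67578) = -32392*(-1/67578) = 16196/33789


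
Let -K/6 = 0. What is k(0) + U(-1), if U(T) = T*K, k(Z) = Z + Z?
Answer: 0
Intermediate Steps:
k(Z) = 2*Z
K = 0 (K = -6*0 = 0)
U(T) = 0 (U(T) = T*0 = 0)
k(0) + U(-1) = 2*0 + 0 = 0 + 0 = 0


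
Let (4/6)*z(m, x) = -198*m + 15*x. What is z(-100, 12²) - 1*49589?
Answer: -16649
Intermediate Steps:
z(m, x) = -297*m + 45*x/2 (z(m, x) = 3*(-198*m + 15*x)/2 = -297*m + 45*x/2)
z(-100, 12²) - 1*49589 = (-297*(-100) + (45/2)*12²) - 1*49589 = (29700 + (45/2)*144) - 49589 = (29700 + 3240) - 49589 = 32940 - 49589 = -16649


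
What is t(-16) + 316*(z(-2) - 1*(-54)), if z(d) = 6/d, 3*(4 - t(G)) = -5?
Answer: 48365/3 ≈ 16122.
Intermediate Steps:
t(G) = 17/3 (t(G) = 4 - 1/3*(-5) = 4 + 5/3 = 17/3)
t(-16) + 316*(z(-2) - 1*(-54)) = 17/3 + 316*(6/(-2) - 1*(-54)) = 17/3 + 316*(6*(-1/2) + 54) = 17/3 + 316*(-3 + 54) = 17/3 + 316*51 = 17/3 + 16116 = 48365/3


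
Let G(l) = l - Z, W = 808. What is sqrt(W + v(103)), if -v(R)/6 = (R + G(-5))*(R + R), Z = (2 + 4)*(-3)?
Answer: 2*I*sqrt(35642) ≈ 377.58*I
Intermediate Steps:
Z = -18 (Z = 6*(-3) = -18)
G(l) = 18 + l (G(l) = l - 1*(-18) = l + 18 = 18 + l)
v(R) = -12*R*(13 + R) (v(R) = -6*(R + (18 - 5))*(R + R) = -6*(R + 13)*2*R = -6*(13 + R)*2*R = -12*R*(13 + R))
sqrt(W + v(103)) = sqrt(808 - 12*103*(13 + 103)) = sqrt(808 - 12*103*116) = sqrt(808 - 143376) = sqrt(-142568) = 2*I*sqrt(35642)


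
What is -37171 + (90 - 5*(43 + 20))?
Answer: -37396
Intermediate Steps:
-37171 + (90 - 5*(43 + 20)) = -37171 + (90 - 5*63) = -37171 + (90 - 315) = -37171 - 225 = -37396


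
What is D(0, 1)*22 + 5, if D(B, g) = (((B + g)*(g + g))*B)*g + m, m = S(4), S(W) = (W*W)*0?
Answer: 5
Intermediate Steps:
S(W) = 0 (S(W) = W²*0 = 0)
m = 0
D(B, g) = 2*B*g²*(B + g) (D(B, g) = (((B + g)*(g + g))*B)*g + 0 = (((B + g)*(2*g))*B)*g + 0 = ((2*g*(B + g))*B)*g + 0 = (2*B*g*(B + g))*g + 0 = 2*B*g²*(B + g) + 0 = 2*B*g²*(B + g))
D(0, 1)*22 + 5 = (2*0*1²*(0 + 1))*22 + 5 = (2*0*1*1)*22 + 5 = 0*22 + 5 = 0 + 5 = 5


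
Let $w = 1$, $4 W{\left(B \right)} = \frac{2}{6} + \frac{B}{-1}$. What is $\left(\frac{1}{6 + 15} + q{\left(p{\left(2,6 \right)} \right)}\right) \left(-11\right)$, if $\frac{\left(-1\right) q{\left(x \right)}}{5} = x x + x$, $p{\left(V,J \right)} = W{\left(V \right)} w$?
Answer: $- \frac{14003}{1008} \approx -13.892$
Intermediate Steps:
$W{\left(B \right)} = \frac{1}{12} - \frac{B}{4}$ ($W{\left(B \right)} = \frac{\frac{2}{6} + \frac{B}{-1}}{4} = \frac{2 \cdot \frac{1}{6} + B \left(-1\right)}{4} = \frac{\frac{1}{3} - B}{4} = \frac{1}{12} - \frac{B}{4}$)
$p{\left(V,J \right)} = \frac{1}{12} - \frac{V}{4}$ ($p{\left(V,J \right)} = \left(\frac{1}{12} - \frac{V}{4}\right) 1 = \frac{1}{12} - \frac{V}{4}$)
$q{\left(x \right)} = - 5 x - 5 x^{2}$ ($q{\left(x \right)} = - 5 \left(x x + x\right) = - 5 \left(x^{2} + x\right) = - 5 \left(x + x^{2}\right) = - 5 x - 5 x^{2}$)
$\left(\frac{1}{6 + 15} + q{\left(p{\left(2,6 \right)} \right)}\right) \left(-11\right) = \left(\frac{1}{6 + 15} - 5 \left(\frac{1}{12} - \frac{1}{2}\right) \left(1 + \left(\frac{1}{12} - \frac{1}{2}\right)\right)\right) \left(-11\right) = \left(\frac{1}{21} - 5 \left(\frac{1}{12} - \frac{1}{2}\right) \left(1 + \left(\frac{1}{12} - \frac{1}{2}\right)\right)\right) \left(-11\right) = \left(\frac{1}{21} - - \frac{25 \left(1 - \frac{5}{12}\right)}{12}\right) \left(-11\right) = \left(\frac{1}{21} - \left(- \frac{25}{12}\right) \frac{7}{12}\right) \left(-11\right) = \left(\frac{1}{21} + \frac{175}{144}\right) \left(-11\right) = \frac{1273}{1008} \left(-11\right) = - \frac{14003}{1008}$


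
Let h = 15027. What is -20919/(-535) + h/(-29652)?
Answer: 204083581/5287940 ≈ 38.594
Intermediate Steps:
-20919/(-535) + h/(-29652) = -20919/(-535) + 15027/(-29652) = -20919*(-1/535) + 15027*(-1/29652) = 20919/535 - 5009/9884 = 204083581/5287940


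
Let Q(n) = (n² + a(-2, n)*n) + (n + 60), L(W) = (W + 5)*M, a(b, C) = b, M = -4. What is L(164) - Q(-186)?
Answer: -35518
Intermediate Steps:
L(W) = -20 - 4*W (L(W) = (W + 5)*(-4) = (5 + W)*(-4) = -20 - 4*W)
Q(n) = 60 + n² - n (Q(n) = (n² - 2*n) + (n + 60) = (n² - 2*n) + (60 + n) = 60 + n² - n)
L(164) - Q(-186) = (-20 - 4*164) - (60 + (-186)² - 1*(-186)) = (-20 - 656) - (60 + 34596 + 186) = -676 - 1*34842 = -676 - 34842 = -35518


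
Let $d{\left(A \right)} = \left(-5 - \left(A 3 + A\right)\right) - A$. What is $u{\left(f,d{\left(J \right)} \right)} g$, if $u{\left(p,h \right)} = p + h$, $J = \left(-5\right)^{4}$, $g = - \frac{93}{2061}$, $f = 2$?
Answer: $\frac{96968}{687} \approx 141.15$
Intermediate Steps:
$g = - \frac{31}{687}$ ($g = \left(-93\right) \frac{1}{2061} = - \frac{31}{687} \approx -0.045124$)
$J = 625$
$d{\left(A \right)} = -5 - 5 A$ ($d{\left(A \right)} = \left(-5 - \left(3 A + A\right)\right) - A = \left(-5 - 4 A\right) - A = -5 - 5 A$)
$u{\left(p,h \right)} = h + p$
$u{\left(f,d{\left(J \right)} \right)} g = \left(\left(-5 - 3125\right) + 2\right) \left(- \frac{31}{687}\right) = \left(-3130 + 2\right) \left(- \frac{31}{687}\right) = \left(-3128\right) \left(- \frac{31}{687}\right) = \frac{96968}{687}$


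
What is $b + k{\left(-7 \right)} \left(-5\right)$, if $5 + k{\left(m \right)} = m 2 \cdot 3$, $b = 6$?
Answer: $241$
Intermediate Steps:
$k{\left(m \right)} = -5 + 6 m$ ($k{\left(m \right)} = -5 + m 2 \cdot 3 = -5 + 2 m 3 = -5 + 6 m$)
$b + k{\left(-7 \right)} \left(-5\right) = 6 + \left(-5 + 6 \left(-7\right)\right) \left(-5\right) = 6 + \left(-5 - 42\right) \left(-5\right) = 6 - -235 = 6 + 235 = 241$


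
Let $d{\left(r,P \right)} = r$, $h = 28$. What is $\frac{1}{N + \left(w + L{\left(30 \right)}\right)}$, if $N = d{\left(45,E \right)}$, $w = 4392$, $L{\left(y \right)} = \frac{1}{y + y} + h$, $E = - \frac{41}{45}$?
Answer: $\frac{60}{267901} \approx 0.00022396$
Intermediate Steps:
$E = - \frac{41}{45}$ ($E = \left(-41\right) \frac{1}{45} = - \frac{41}{45} \approx -0.91111$)
$L{\left(y \right)} = 28 + \frac{1}{2 y}$ ($L{\left(y \right)} = \frac{1}{y + y} + 28 = \frac{1}{2 y} + 28 = 28 + \frac{1}{2 y}$)
$N = 45$
$\frac{1}{N + \left(w + L{\left(30 \right)}\right)} = \frac{1}{45 + \left(4392 + \left(28 + \frac{1}{2 \cdot 30}\right)\right)} = \frac{1}{45 + \left(4392 + \left(28 + \frac{1}{2} \cdot \frac{1}{30}\right)\right)} = \frac{1}{45 + \left(4392 + \left(28 + \frac{1}{60}\right)\right)} = \frac{1}{45 + \left(4392 + \frac{1681}{60}\right)} = \frac{1}{45 + \frac{265201}{60}} = \frac{1}{\frac{267901}{60}} = \frac{60}{267901}$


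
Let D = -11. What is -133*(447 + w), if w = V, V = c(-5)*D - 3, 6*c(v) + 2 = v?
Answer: -364553/6 ≈ -60759.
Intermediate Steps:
c(v) = -⅓ + v/6
V = 59/6 (V = (-⅓ + (⅙)*(-5))*(-11) - 3 = (-⅓ - ⅚)*(-11) - 3 = -7/6*(-11) - 3 = 77/6 - 3 = 59/6 ≈ 9.8333)
w = 59/6 ≈ 9.8333
-133*(447 + w) = -133*(447 + 59/6) = -133*2741/6 = -364553/6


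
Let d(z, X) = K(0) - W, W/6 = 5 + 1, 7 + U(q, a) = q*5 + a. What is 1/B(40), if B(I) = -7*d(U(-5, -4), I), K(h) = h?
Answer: 1/252 ≈ 0.0039683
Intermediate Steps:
U(q, a) = -7 + a + 5*q (U(q, a) = -7 + (q*5 + a) = -7 + (5*q + a) = -7 + (a + 5*q) = -7 + a + 5*q)
W = 36 (W = 6*(5 + 1) = 6*6 = 36)
d(z, X) = -36 (d(z, X) = 0 - 1*36 = 0 - 36 = -36)
B(I) = 252 (B(I) = -7*(-36) = 252)
1/B(40) = 1/252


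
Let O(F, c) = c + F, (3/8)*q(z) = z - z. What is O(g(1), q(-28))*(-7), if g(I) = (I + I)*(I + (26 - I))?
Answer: -364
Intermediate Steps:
q(z) = 0 (q(z) = 8*(z - z)/3 = (8/3)*0 = 0)
g(I) = 52*I (g(I) = (2*I)*26 = 52*I)
O(F, c) = F + c
O(g(1), q(-28))*(-7) = (52*1 + 0)*(-7) = (52 + 0)*(-7) = 52*(-7) = -364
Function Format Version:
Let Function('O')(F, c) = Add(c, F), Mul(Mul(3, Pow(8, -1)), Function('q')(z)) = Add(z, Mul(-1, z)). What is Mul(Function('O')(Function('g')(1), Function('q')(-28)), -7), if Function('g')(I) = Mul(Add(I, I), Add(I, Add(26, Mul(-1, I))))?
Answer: -364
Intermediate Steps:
Function('q')(z) = 0 (Function('q')(z) = Mul(Rational(8, 3), Add(z, Mul(-1, z))) = Mul(Rational(8, 3), 0) = 0)
Function('g')(I) = Mul(52, I) (Function('g')(I) = Mul(Mul(2, I), 26) = Mul(52, I))
Function('O')(F, c) = Add(F, c)
Mul(Function('O')(Function('g')(1), Function('q')(-28)), -7) = Mul(Add(Mul(52, 1), 0), -7) = Mul(Add(52, 0), -7) = Mul(52, -7) = -364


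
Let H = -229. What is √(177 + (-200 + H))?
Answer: 6*I*√7 ≈ 15.875*I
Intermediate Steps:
√(177 + (-200 + H)) = √(177 + (-200 - 229)) = √(177 - 429) = √(-252) = 6*I*√7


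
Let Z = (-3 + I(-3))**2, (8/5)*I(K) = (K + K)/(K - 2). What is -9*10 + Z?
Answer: -1359/16 ≈ -84.938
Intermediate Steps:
I(K) = 5*K/(4*(-2 + K)) (I(K) = 5*((K + K)/(K - 2))/8 = 5*((2*K)/(-2 + K))/8 = 5*(2*K/(-2 + K))/8 = 5*K/(4*(-2 + K)))
Z = 81/16 (Z = (-3 + (5/4)*(-3)/(-2 - 3))**2 = (-3 + (5/4)*(-3)/(-5))**2 = (-3 + (5/4)*(-3)*(-1/5))**2 = (-3 + 3/4)**2 = (-9/4)**2 = 81/16 ≈ 5.0625)
-9*10 + Z = -9*10 + 81/16 = -90 + 81/16 = -1359/16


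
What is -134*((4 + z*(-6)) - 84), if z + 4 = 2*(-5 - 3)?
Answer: -5360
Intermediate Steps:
z = -20 (z = -4 + 2*(-5 - 3) = -4 + 2*(-8) = -4 - 16 = -20)
-134*((4 + z*(-6)) - 84) = -134*((4 - 20*(-6)) - 84) = -134*((4 + 120) - 84) = -134*(124 - 84) = -134*40 = -5360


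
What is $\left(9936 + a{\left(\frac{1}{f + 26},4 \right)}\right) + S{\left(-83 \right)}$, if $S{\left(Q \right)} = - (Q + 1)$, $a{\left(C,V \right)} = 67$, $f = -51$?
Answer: $10085$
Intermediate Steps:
$S{\left(Q \right)} = -1 - Q$ ($S{\left(Q \right)} = - (1 + Q) = -1 - Q$)
$\left(9936 + a{\left(\frac{1}{f + 26},4 \right)}\right) + S{\left(-83 \right)} = \left(9936 + 67\right) - -82 = 10003 + \left(-1 + 83\right) = 10003 + 82 = 10085$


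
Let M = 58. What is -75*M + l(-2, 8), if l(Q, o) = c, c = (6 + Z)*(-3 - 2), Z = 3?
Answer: -4395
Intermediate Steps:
c = -45 (c = (6 + 3)*(-3 - 2) = 9*(-5) = -45)
l(Q, o) = -45
-75*M + l(-2, 8) = -75*58 - 45 = -4350 - 45 = -4395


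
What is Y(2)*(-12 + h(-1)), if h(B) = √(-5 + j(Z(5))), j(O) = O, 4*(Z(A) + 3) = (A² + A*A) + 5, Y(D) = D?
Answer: -24 + √23 ≈ -19.204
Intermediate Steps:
Z(A) = -7/4 + A²/2 (Z(A) = -3 + ((A² + A*A) + 5)/4 = -3 + ((A² + A²) + 5)/4 = -3 + (2*A² + 5)/4 = -3 + (5 + 2*A²)/4 = -3 + (5/4 + A²/2) = -7/4 + A²/2)
h(B) = √23/2 (h(B) = √(-5 + (-7/4 + (½)*5²)) = √(-5 + (-7/4 + (½)*25)) = √(-5 + (-7/4 + 25/2)) = √(-5 + 43/4) = √(23/4) = √23/2)
Y(2)*(-12 + h(-1)) = 2*(-12 + √23/2) = -24 + √23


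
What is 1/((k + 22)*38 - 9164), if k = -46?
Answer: -1/10076 ≈ -9.9246e-5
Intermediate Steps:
1/((k + 22)*38 - 9164) = 1/((-46 + 22)*38 - 9164) = 1/(-24*38 - 9164) = 1/(-912 - 9164) = 1/(-10076) = -1/10076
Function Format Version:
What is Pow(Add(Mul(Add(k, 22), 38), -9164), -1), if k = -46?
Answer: Rational(-1, 10076) ≈ -9.9246e-5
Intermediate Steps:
Pow(Add(Mul(Add(k, 22), 38), -9164), -1) = Pow(Add(Mul(Add(-46, 22), 38), -9164), -1) = Pow(Add(Mul(-24, 38), -9164), -1) = Pow(Add(-912, -9164), -1) = Pow(-10076, -1) = Rational(-1, 10076)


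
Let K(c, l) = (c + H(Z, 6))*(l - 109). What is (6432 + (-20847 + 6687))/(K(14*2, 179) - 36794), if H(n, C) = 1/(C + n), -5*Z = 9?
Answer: 5796/26113 ≈ 0.22196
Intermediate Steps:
Z = -9/5 (Z = -⅕*9 = -9/5 ≈ -1.8000)
K(c, l) = (-109 + l)*(5/21 + c) (K(c, l) = (c + 1/(6 - 9/5))*(l - 109) = (c + 1/(21/5))*(-109 + l) = (c + 5/21)*(-109 + l) = (5/21 + c)*(-109 + l) = (-109 + l)*(5/21 + c))
(6432 + (-20847 + 6687))/(K(14*2, 179) - 36794) = (6432 + (-20847 + 6687))/((-545/21 - 1526*2 + (5/21)*179 + (14*2)*179) - 36794) = (6432 - 14160)/((-545/21 - 109*28 + 895/21 + 28*179) - 36794) = -7728/((-545/21 - 3052 + 895/21 + 5012) - 36794) = -7728/(5930/3 - 36794) = -7728/(-104452/3) = -7728*(-3/104452) = 5796/26113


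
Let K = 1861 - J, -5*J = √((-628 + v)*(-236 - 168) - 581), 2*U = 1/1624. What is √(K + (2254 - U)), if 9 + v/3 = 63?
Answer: √(67830008925 + 3296720*√187683)/4060 ≈ 64.820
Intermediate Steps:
v = 162 (v = -27 + 3*63 = -27 + 189 = 162)
U = 1/3248 (U = (½)/1624 = (½)*(1/1624) = 1/3248 ≈ 0.00030788)
J = -√187683/5 (J = -√((-628 + 162)*(-236 - 168) - 581)/5 = -√(-466*(-404) - 581)/5 = -√(188264 - 581)/5 = -√187683/5 ≈ -86.645)
K = 1861 + √187683/5 (K = 1861 - (-1)*√187683/5 = 1861 + √187683/5 ≈ 1947.6)
√(K + (2254 - U)) = √((1861 + √187683/5) + (2254 - 1*1/3248)) = √((1861 + √187683/5) + (2254 - 1/3248)) = √((1861 + √187683/5) + 7320991/3248) = √(13365519/3248 + √187683/5)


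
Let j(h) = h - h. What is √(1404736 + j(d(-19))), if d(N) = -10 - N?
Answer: 8*√21949 ≈ 1185.2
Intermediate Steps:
j(h) = 0
√(1404736 + j(d(-19))) = √(1404736 + 0) = √1404736 = 8*√21949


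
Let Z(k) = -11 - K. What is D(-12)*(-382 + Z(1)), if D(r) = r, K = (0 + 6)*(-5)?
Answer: 4356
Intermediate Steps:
K = -30 (K = 6*(-5) = -30)
Z(k) = 19 (Z(k) = -11 - 1*(-30) = -11 + 30 = 19)
D(-12)*(-382 + Z(1)) = -12*(-382 + 19) = -12*(-363) = 4356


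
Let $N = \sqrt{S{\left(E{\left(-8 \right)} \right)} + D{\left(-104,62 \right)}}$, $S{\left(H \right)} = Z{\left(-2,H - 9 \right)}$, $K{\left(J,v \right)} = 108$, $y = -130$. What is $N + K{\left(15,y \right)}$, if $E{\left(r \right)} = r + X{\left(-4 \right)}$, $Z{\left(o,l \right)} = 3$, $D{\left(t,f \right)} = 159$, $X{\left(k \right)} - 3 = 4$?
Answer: $108 + 9 \sqrt{2} \approx 120.73$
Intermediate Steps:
$X{\left(k \right)} = 7$ ($X{\left(k \right)} = 3 + 4 = 7$)
$E{\left(r \right)} = 7 + r$ ($E{\left(r \right)} = r + 7 = 7 + r$)
$S{\left(H \right)} = 3$
$N = 9 \sqrt{2}$ ($N = \sqrt{3 + 159} = \sqrt{162} = 9 \sqrt{2} \approx 12.728$)
$N + K{\left(15,y \right)} = 9 \sqrt{2} + 108 = 108 + 9 \sqrt{2}$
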